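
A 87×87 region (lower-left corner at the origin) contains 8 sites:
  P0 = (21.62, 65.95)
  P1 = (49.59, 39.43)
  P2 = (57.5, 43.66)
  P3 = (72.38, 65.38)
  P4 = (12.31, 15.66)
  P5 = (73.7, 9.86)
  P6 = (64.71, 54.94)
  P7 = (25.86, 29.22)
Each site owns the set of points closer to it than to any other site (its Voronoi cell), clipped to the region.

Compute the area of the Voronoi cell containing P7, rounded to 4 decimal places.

Area of P7's cell: 1052.2561

1. box [0,87]×[0,87]: [(0, 0) (87, 0) (87, 87) (0, 87)]
2. ⊥bis P7·P0 via (23.74,47.585): [(0, 44.8445) (0, 0) (87, 0) (87, 54.8875)]  |A|=4338.345
3. ⊥bis P7·P1 via (37.725,34.325): [(31.628, 48.4956) (0, 44.8445) (0, 0) (52.4936, 0)]  |A|=1982.0245
4. ⊥bis P7·P2 via (41.68,36.44): [(31.628, 48.4956) (0, 44.8445) (0, 0) (52.4936, 0)]  |A|=1982.0245
5. ⊥bis P7·P3 via (49.12,47.3): [(31.628, 48.4956) (0, 44.8445) (0, 0) (52.4936, 0)]  |A|=1982.0245
6. ⊥bis P7·P4 via (19.085,22.44): [(31.628, 48.4956) (0, 44.8445) (0, 41.5109) (41.5416, 0) (52.4936, 0)]  |A|=1119.8102
7. ⊥bis P7·P5 via (49.78,19.54): [(47.0204, 12.7208) (31.628, 48.4956) (0, 44.8445) (0, 41.5109) (41.5416, 0) (41.8725, 0)]  |A|=1052.2561
8. ⊥bis P7·P6 via (45.285,42.08): [(47.0204, 12.7208) (31.628, 48.4956) (0, 44.8445) (0, 41.5109) (41.5416, 0) (41.8725, 0)]  |A|=1052.2561
9. canonical 6-gon: [(47.0204, 12.7208) (31.628, 48.4956) (0, 44.8445) (0, 41.5109) (41.5416, 0) (41.8725, 0)]
10. shoelace: 1052.2561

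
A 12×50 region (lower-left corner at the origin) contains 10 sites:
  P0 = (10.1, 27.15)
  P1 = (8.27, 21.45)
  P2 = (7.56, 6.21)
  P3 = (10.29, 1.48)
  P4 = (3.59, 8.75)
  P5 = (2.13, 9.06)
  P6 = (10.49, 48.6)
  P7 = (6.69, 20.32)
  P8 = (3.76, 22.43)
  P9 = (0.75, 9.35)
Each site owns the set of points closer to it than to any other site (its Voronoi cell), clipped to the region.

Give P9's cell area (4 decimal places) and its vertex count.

Area of P9's cell: 19.5141 (4 vertices)

1. box [0,12]×[0,50]: [(0, 0) (12, 0) (12, 50) (0, 50)]
2. ⊥bis P9·P0 via (5.425,18.25): [(0, 21.0996) (0, 0) (12, 0) (12, 14.7963)]  |A|=215.3756
3. ⊥bis P9·P1 via (4.51,15.4): [(0, 18.2029) (0, 0) (12, 0) (12, 10.7451)]  |A|=173.6878
4. ⊥bis P9·P2 via (4.155,7.78): [(6.965, 13.8743) (0, 18.2029) (0, 0) (0.5677, 0)]  |A|=67.33
5. ⊥bis P9·P3 via (5.52,5.415): [(6.965, 13.8743) (0, 18.2029) (0, 0) (0.5677, 0)]  |A|=67.33
6. ⊥bis P9·P4 via (2.17,9.05): [(3.6274, 15.9485) (0, 18.2029) (0, 0) (0.258, 0)]  |A|=35.0725
7. ⊥bis P9·P5 via (1.44,9.205): [(2.9461, 16.3719) (0, 18.2029) (0, 2.3526)]  |A|=23.3483
8. ⊥bis P9·P6 via (5.62,28.975): [(2.9461, 16.3719) (0, 18.2029) (0, 2.3526)]  |A|=23.3483
9. ⊥bis P9·P7 via (3.72,14.835): [(2.7352, 15.3683) (0, 16.8493) (0, 2.3526)]  |A|=19.8255
10. ⊥bis P9·P8 via (2.255,15.89): [(2.7352, 15.3683) (1.4144, 16.0834) (0, 16.4089) (0, 2.3526)]  |A|=19.5141
11. canonical 4-gon: [(2.7352, 15.3683) (1.4144, 16.0834) (0, 16.4089) (0, 2.3526)]
12. shoelace: 19.5141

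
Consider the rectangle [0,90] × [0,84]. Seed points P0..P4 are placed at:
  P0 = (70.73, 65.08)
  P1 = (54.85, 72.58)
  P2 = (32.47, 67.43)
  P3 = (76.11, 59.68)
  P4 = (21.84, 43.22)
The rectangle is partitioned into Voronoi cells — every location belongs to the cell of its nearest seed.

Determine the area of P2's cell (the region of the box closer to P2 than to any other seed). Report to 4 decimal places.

Area of P2's cell: 1188.8713

1. box [0,90]×[0,84]: [(0, 0) (90, 0) (90, 84) (0, 84)]
2. ⊥bis P2·P0 via (51.6,66.255): [(0, 0) (47.5305, 0) (52.6899, 84) (0, 84)]  |A|=4209.2579
3. ⊥bis P2·P1 via (43.66,70.005): [(0, 0) (47.5305, 0) (50.109, 41.9801) (40.4395, 84) (0, 84)]  |A|=3951.8773
4. ⊥bis P2·P3 via (54.29,63.555): [(0, 0) (43.0033, 0) (49.9242, 38.9712) (50.109, 41.9801) (40.4395, 84) (0, 84)]  |A|=3863.6623
5. ⊥bis P2·P4 via (27.155,55.325): [(0, 67.2481) (49.2729, 45.6136) (40.4395, 84) (0, 84)]  |A|=1188.8713
6. canonical 4-gon: [(0, 67.2481) (49.2729, 45.6136) (40.4395, 84) (0, 84)]
7. shoelace: 1188.8713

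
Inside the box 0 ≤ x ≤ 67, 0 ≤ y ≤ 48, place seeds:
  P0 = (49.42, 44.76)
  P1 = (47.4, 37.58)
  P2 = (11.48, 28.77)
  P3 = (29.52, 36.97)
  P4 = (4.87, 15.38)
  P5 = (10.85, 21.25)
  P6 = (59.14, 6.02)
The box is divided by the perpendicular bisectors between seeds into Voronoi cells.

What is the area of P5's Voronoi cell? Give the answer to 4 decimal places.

1. box [0,67]×[0,48]: [(0, 0) (67, 0) (67, 48) (0, 48)]
2. ⊥bis P5·P0 via (30.135,33.005): [(0, 0) (50.2529, 0) (20.9949, 48) (0, 48)]  |A|=1709.948
3. ⊥bis P5·P1 via (29.125,29.415): [(0, 0) (42.2672, 0) (20.8215, 48) (0, 48)]  |A|=1514.1284
4. ⊥bis P5·P2 via (11.165,25.01): [(0, 25.9454) (0, 0) (42.2672, 0) (31.868, 23.2756)]  |A|=905.31
5. ⊥bis P5·P3 via (20.185,29.11): [(24.5837, 23.8858) (0, 25.9454) (0, 0) (42.2672, 0) (39.5221, 6.1442)]  |A|=845.2504
6. ⊥bis P5·P4 via (7.86,18.315): [(24.5837, 23.8858) (0.4031, 25.9116) (25.8381, 0) (42.2672, 0) (39.5221, 6.1442)]  |A|=505.2673
7. ⊥bis P5·P6 via (34.995,13.635): [(34.5099, 12.0969) (24.5837, 23.8858) (0.4031, 25.9116) (25.8381, 0) (30.6947, 0)]  |A|=428.0445
8. canonical 5-gon: [(34.5099, 12.0969) (24.5837, 23.8858) (0.4031, 25.9116) (25.8381, 0) (30.6947, 0)]
9. shoelace: 428.0445

Area of P5's cell: 428.0445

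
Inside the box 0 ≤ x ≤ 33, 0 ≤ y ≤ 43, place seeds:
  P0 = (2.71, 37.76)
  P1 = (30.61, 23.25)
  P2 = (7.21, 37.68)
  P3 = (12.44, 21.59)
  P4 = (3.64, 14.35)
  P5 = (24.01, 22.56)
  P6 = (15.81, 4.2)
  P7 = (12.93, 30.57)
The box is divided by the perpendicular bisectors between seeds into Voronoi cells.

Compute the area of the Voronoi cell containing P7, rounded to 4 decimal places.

1. box [0,33]×[0,43]: [(0, 0) (33, 0) (33, 43) (0, 43)]
2. ⊥bis P7·P0 via (7.82,34.165): [(0, 23.0495) (0, 0) (33, 0) (33, 43) (14.0356, 43)]  |A|=1278.9912
3. ⊥bis P7·P1 via (21.77,26.91): [(0, 23.0495) (0, 0) (10.6285, 0) (28.4317, 43) (14.0356, 43)]  |A|=699.7861
4. ⊥bis P7·P2 via (10.07,34.125): [(4.821, 29.9022) (0, 23.0495) (0, 0) (10.6285, 0) (28.4317, 43) (21.1017, 43)]  |A|=653.5111
5. ⊥bis P7·P3 via (12.685,26.08): [(4.821, 29.9022) (2.5222, 26.6345) (21.2332, 25.6136) (28.4317, 43) (21.1017, 43)]  |A|=237.8585
6. ⊥bis P7·P4 via (8.285,22.46): [(4.821, 29.9022) (2.5222, 26.6345) (21.2332, 25.6136) (28.4317, 43) (21.1017, 43)]  |A|=237.8585
7. ⊥bis P7·P5 via (18.47,26.565): [(4.821, 29.9022) (2.5222, 26.6345) (17.9131, 25.7947) (25.8588, 36.7858) (28.4317, 43) (21.1017, 43)]  |A|=218.8932
8. ⊥bis P7·P6 via (14.37,17.385): [(4.821, 29.9022) (2.5222, 26.6345) (17.9131, 25.7947) (25.8588, 36.7858) (28.4317, 43) (21.1017, 43)]  |A|=218.8932
9. canonical 6-gon: [(4.821, 29.9022) (2.5222, 26.6345) (17.9131, 25.7947) (25.8588, 36.7858) (28.4317, 43) (21.1017, 43)]
10. shoelace: 218.8932

Area of P7's cell: 218.8932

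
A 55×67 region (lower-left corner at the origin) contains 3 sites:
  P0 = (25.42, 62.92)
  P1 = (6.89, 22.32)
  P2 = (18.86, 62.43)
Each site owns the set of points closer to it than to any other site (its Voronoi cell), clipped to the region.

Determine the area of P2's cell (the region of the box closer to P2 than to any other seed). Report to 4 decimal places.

Area of P2's cell: 552.8944

1. box [0,55]×[0,67]: [(0, 0) (55, 0) (55, 67) (0, 67)]
2. ⊥bis P2·P0 via (22.14,62.675): [(0, 0) (26.8215, 0) (21.8169, 67) (0, 67)]  |A|=1629.3884
3. ⊥bis P2·P1 via (12.875,42.375): [(0, 46.2173) (23.9021, 39.0842) (21.8169, 67) (0, 67)]  |A|=552.8944
4. canonical 4-gon: [(0, 46.2173) (23.9021, 39.0842) (21.8169, 67) (0, 67)]
5. shoelace: 552.8944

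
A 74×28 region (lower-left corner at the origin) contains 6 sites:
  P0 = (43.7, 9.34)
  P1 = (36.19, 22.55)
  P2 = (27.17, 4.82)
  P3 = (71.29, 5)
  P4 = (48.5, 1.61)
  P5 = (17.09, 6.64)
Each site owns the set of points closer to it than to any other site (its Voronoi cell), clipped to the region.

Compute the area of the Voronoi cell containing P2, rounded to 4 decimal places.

Area of P2's cell: 194.4329

1. box [0,74]×[0,28]: [(0, 0) (74, 0) (74, 28) (0, 28)]
2. ⊥bis P2·P0 via (35.435,7.08): [(0, 0) (37.371, 0) (29.7146, 28) (0, 28)]  |A|=939.1978
3. ⊥bis P2·P1 via (31.68,13.685): [(0, 0) (37.371, 0) (33.9438, 12.5333) (3.542, 28) (0, 28)]  |A|=736.7957
4. ⊥bis P2·P3 via (49.23,4.91): [(0, 0) (37.371, 0) (33.9438, 12.5333) (3.542, 28) (0, 28)]  |A|=736.7957
5. ⊥bis P2·P4 via (37.835,3.215): [(0, 0) (37.3512, 0) (37.3582, 0.0467) (33.9438, 12.5333) (3.542, 28) (0, 28)]  |A|=736.7953
6. ⊥bis P2·P5 via (22.13,5.73): [(21.0954, 0) (37.3512, 0) (37.3582, 0.0467) (33.9438, 12.5333) (24.2489, 17.4655)]  |A|=194.4329
7. canonical 5-gon: [(21.0954, 0) (37.3512, 0) (37.3582, 0.0467) (33.9438, 12.5333) (24.2489, 17.4655)]
8. shoelace: 194.4329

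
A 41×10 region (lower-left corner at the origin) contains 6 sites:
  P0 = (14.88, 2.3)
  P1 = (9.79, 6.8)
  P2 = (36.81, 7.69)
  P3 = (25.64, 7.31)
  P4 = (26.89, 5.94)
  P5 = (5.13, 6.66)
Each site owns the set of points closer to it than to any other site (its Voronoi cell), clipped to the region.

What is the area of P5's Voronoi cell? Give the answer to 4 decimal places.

1. box [0,41]×[0,10]: [(0, 0) (41, 0) (41, 10) (0, 10)]
2. ⊥bis P5·P0 via (10.005,4.48): [(0, 0) (8.0016, 0) (12.4734, 10) (0, 10)]  |A|=102.3753
3. ⊥bis P5·P1 via (7.46,6.73): [(0, 0) (7.6622, 0) (7.3618, 10) (0, 10)]  |A|=75.1197
4. ⊥bis P5·P2 via (20.97,7.175): [(0, 0) (7.6622, 0) (7.3618, 10) (0, 10)]  |A|=75.1197
5. ⊥bis P5·P3 via (15.385,6.985): [(0, 0) (7.6622, 0) (7.3618, 10) (0, 10)]  |A|=75.1197
6. ⊥bis P5·P4 via (16.01,6.3): [(0, 0) (7.6622, 0) (7.3618, 10) (0, 10)]  |A|=75.1197
7. canonical 4-gon: [(0, 0) (7.6622, 0) (7.3618, 10) (0, 10)]
8. shoelace: 75.1197

Area of P5's cell: 75.1197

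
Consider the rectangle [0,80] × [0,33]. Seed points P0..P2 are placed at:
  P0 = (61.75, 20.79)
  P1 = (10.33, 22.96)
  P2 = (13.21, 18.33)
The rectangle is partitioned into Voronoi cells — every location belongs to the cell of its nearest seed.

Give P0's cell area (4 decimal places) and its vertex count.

1. box [0,80]×[0,33]: [(0, 0) (80, 0) (80, 33) (0, 33)]
2. ⊥bis P0·P1 via (36.04,21.875): [(35.1168, 0) (80, 0) (80, 33) (36.5095, 33)]  |A|=1458.1655
3. ⊥bis P0·P2 via (37.48,19.56): [(38.4713, 0) (80, 0) (80, 33) (36.7989, 33)]  |A|=1398.0423
4. canonical 4-gon: [(38.4713, 0) (80, 0) (80, 33) (36.7989, 33)]
5. shoelace: 1398.0423

Area of P0's cell: 1398.0423 (4 vertices)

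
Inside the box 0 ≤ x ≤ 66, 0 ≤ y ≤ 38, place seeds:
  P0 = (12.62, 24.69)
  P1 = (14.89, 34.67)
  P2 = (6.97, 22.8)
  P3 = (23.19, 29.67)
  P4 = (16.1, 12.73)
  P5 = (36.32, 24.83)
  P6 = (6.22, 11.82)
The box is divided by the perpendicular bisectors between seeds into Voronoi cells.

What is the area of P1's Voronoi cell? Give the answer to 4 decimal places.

1. box [0,66]×[0,38]: [(0, 0) (66, 0) (66, 38) (0, 38)]
2. ⊥bis P1·P0 via (13.755,29.68): [(0, 32.8086) (66, 17.7966) (66, 38) (0, 38)]  |A|=838.0264
3. ⊥bis P1·P2 via (10.93,28.735): [(0, 36.0278) (7.32, 31.1437) (66, 17.7966) (66, 38) (0, 38)]  |A|=826.2442
4. ⊥bis P1·P3 via (19.04,32.17): [(0, 36.0278) (7.32, 31.1437) (17.0839, 28.9228) (22.552, 38) (0, 38)]  |A|=134.9164
5. ⊥bis P1·P4 via (15.495,23.7): [(0, 36.0278) (7.32, 31.1437) (17.0839, 28.9228) (22.552, 38) (0, 38)]  |A|=134.9164
6. ⊥bis P1·P5 via (25.605,29.75): [(0, 36.0278) (7.32, 31.1437) (17.0839, 28.9228) (22.552, 38) (0, 38)]  |A|=134.9164
7. ⊥bis P1·P6 via (10.555,23.245): [(0, 36.0278) (7.32, 31.1437) (17.0839, 28.9228) (22.552, 38) (0, 38)]  |A|=134.9164
8. canonical 5-gon: [(0, 36.0278) (7.32, 31.1437) (17.0839, 28.9228) (22.552, 38) (0, 38)]
9. shoelace: 134.9164

Area of P1's cell: 134.9164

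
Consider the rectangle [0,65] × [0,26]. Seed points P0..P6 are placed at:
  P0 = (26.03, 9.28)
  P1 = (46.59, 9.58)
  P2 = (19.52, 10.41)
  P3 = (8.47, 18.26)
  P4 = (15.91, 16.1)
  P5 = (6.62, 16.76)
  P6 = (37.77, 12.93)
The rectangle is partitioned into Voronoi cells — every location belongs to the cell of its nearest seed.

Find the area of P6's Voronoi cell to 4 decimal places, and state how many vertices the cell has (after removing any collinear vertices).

Area of P6's cell: 298.1541 (5 vertices)

1. box [0,65]×[0,26]: [(0, 0) (65, 0) (65, 26) (0, 26)]
2. ⊥bis P6·P0 via (31.9,11.105): [(35.3526, 0) (65, 0) (65, 26) (27.2691, 26)]  |A|=875.9182
3. ⊥bis P6·P1 via (42.18,11.255): [(35.3526, 0) (37.9051, 0) (47.7804, 26) (27.2691, 26)]  |A|=299.8306
4. ⊥bis P6·P2 via (28.645,11.67): [(35.3526, 0) (37.9051, 0) (47.7804, 26) (27.2691, 26)]  |A|=299.8306
5. ⊥bis P6·P3 via (23.12,15.595): [(35.3526, 0) (37.9051, 0) (47.7804, 26) (27.2691, 26)]  |A|=299.8306
6. ⊥bis P6·P4 via (26.84,14.515): [(28.1122, 23.2881) (35.3526, 0) (37.9051, 0) (47.7804, 26) (28.5055, 26)]  |A|=298.1541
7. ⊥bis P6·P5 via (22.195,14.845): [(28.1122, 23.2881) (35.3526, 0) (37.9051, 0) (47.7804, 26) (28.5055, 26)]  |A|=298.1541
8. canonical 5-gon: [(28.1122, 23.2881) (35.3526, 0) (37.9051, 0) (47.7804, 26) (28.5055, 26)]
9. shoelace: 298.1541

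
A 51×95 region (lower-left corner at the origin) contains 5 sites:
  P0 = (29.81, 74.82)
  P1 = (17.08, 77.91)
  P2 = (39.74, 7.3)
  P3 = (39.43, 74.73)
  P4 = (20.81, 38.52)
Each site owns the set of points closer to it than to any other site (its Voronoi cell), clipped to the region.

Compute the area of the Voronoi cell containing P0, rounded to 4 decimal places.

1. box [0,51]×[0,95]: [(0, 0) (51, 0) (51, 95) (0, 95)]
2. ⊥bis P0·P1 via (23.445,76.365): [(4.9086, 0) (51, 0) (51, 95) (27.9683, 95)]  |A|=3283.3433
3. ⊥bis P0·P2 via (34.775,41.06): [(14.1386, 38.0251) (51, 43.4462) (51, 95) (27.9683, 95)]  |A|=1606.2868
4. ⊥bis P0·P3 via (34.62,74.775): [(14.1386, 38.0251) (34.3039, 40.9907) (34.8092, 95) (27.9683, 95)]  |A|=738.6873
5. ⊥bis P0·P4 via (25.31,56.67): [(19.0416, 58.2241) (34.4295, 54.409) (34.8092, 95) (27.9683, 95)]  |A|=438.8184
6. canonical 4-gon: [(19.0416, 58.2241) (34.4295, 54.409) (34.8092, 95) (27.9683, 95)]
7. shoelace: 438.8184

Area of P0's cell: 438.8184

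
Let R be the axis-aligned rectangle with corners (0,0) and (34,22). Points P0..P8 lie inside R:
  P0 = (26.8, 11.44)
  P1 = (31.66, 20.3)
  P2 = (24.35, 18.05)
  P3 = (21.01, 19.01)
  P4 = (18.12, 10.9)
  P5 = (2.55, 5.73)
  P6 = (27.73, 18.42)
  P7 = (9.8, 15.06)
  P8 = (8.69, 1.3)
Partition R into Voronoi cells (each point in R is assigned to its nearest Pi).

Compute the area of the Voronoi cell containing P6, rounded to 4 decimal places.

Area of P6's cell: 30.4680

1. box [0,34]×[0,22]: [(0, 0) (34, 0) (34, 22) (0, 22)]
2. ⊥bis P6·P0 via (27.265,14.93): [(0, 18.5627) (34, 14.0326) (34, 22) (0, 22)]  |A|=193.8787
3. ⊥bis P6·P1 via (29.695,19.36): [(0, 18.5627) (32.1239, 14.2826) (28.4321, 22) (0, 22)]  |A|=164.92
4. ⊥bis P6·P2 via (26.04,18.235): [(26.389, 15.0467) (32.1239, 14.2826) (28.4321, 22) (25.6279, 22)]  |A|=30.468
5. ⊥bis P6·P3 via (24.37,18.715): [(26.389, 15.0467) (32.1239, 14.2826) (28.4321, 22) (25.6279, 22)]  |A|=30.468
6. ⊥bis P6·P4 via (22.925,14.66): [(26.389, 15.0467) (32.1239, 14.2826) (28.4321, 22) (25.6279, 22)]  |A|=30.468
7. ⊥bis P6·P5 via (15.14,12.075): [(26.389, 15.0467) (32.1239, 14.2826) (28.4321, 22) (25.6279, 22)]  |A|=30.468
8. ⊥bis P6·P7 via (18.765,16.74): [(26.389, 15.0467) (32.1239, 14.2826) (28.4321, 22) (25.6279, 22)]  |A|=30.468
9. ⊥bis P6·P8 via (18.21,9.86): [(26.389, 15.0467) (32.1239, 14.2826) (28.4321, 22) (25.6279, 22)]  |A|=30.468
10. canonical 4-gon: [(26.389, 15.0467) (32.1239, 14.2826) (28.4321, 22) (25.6279, 22)]
11. shoelace: 30.468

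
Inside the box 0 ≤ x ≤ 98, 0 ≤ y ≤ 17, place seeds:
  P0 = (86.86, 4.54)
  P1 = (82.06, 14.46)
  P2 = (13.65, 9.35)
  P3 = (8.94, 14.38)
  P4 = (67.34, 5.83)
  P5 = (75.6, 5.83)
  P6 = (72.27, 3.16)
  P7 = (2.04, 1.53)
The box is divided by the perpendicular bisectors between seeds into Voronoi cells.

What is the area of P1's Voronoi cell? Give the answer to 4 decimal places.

Area of P1's cell: 133.1931

1. box [0,98]×[0,17]: [(0, 0) (98, 0) (98, 17) (0, 17)]
2. ⊥bis P1·P0 via (84.46,9.5): [(0, 0) (64.8267, 0) (98, 16.0516) (98, 17) (0, 17)]  |A|=1399.7572
3. ⊥bis P1·P2 via (47.855,11.905): [(48.7443, 0) (64.8267, 0) (98, 16.0516) (98, 17) (47.4744, 17)]  |A|=581.8984
4. ⊥bis P1·P3 via (45.5,14.42): [(48.7443, 0) (64.8267, 0) (98, 16.0516) (98, 17) (47.4744, 17)]  |A|=581.8984
5. ⊥bis P1·P4 via (74.7,10.145): [(77.1515, 5.9636) (98, 16.0516) (98, 17) (70.6811, 17)]  |A|=160.6375
6. ⊥bis P1·P5 via (78.83,10.145): [(71.47, 15.6543) (81.5638, 8.0986) (98, 16.0516) (98, 17) (70.6811, 17)]  |A|=133.1931
7. ⊥bis P1·P6 via (77.165,8.81): [(71.47, 15.6543) (81.5638, 8.0986) (98, 16.0516) (98, 17) (70.6811, 17)]  |A|=133.1931
8. ⊥bis P1·P7 via (42.05,7.995): [(71.47, 15.6543) (81.5638, 8.0986) (98, 16.0516) (98, 17) (70.6811, 17)]  |A|=133.1931
9. canonical 5-gon: [(71.47, 15.6543) (81.5638, 8.0986) (98, 16.0516) (98, 17) (70.6811, 17)]
10. shoelace: 133.1931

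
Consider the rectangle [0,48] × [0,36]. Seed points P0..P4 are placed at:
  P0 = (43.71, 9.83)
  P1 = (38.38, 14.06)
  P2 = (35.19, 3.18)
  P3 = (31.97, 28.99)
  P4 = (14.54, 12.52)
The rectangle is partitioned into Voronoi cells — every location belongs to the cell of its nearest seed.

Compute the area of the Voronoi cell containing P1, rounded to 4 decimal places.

Area of P1's cell: 224.2202

1. box [0,48]×[0,36]: [(0, 0) (48, 0) (48, 36) (0, 36)]
2. ⊥bis P1·P0 via (41.045,11.945): [(0, 0) (31.5652, 0) (48, 20.7086) (48, 36) (0, 36)]  |A|=1557.8289
3. ⊥bis P1·P2 via (36.785,8.62): [(0, 19.4053) (38.1002, 8.2344) (48, 20.7086) (48, 36) (0, 36)]  |A|=1058.1959
4. ⊥bis P1·P3 via (35.175,21.525): [(17.9676, 14.1372) (38.1002, 8.2344) (48, 20.7086) (48, 27.0312)]  |A|=249.7294
5. ⊥bis P1·P4 via (26.46,13.29): [(26.1776, 17.6621) (26.5682, 11.6156) (38.1002, 8.2344) (48, 20.7086) (48, 27.0312)]  |A|=224.2202
6. canonical 5-gon: [(26.1776, 17.6621) (26.5682, 11.6156) (38.1002, 8.2344) (48, 20.7086) (48, 27.0312)]
7. shoelace: 224.2202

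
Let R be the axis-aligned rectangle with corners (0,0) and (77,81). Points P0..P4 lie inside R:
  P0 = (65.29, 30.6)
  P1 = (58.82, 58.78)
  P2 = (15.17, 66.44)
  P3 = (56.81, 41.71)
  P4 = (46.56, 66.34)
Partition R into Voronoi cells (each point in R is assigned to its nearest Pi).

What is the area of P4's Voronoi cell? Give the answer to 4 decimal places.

1. box [0,77]×[0,81]: [(0, 0) (77, 0) (77, 81) (0, 81)]
2. ⊥bis P4·P0 via (55.925,48.47): [(0, 19.1618) (77, 59.5146) (77, 81) (0, 81)]  |A|=3207.958
3. ⊥bis P4·P1 via (52.69,62.56): [(0, 19.1618) (38.3087, 39.238) (64.0608, 81) (0, 81)]  |A|=2522.1264
4. ⊥bis P4·P2 via (30.865,66.39): [(30.7659, 35.2851) (38.3087, 39.238) (64.0608, 81) (30.9115, 81)]  |A|=864.3125
5. ⊥bis P4·P3 via (51.685,54.025): [(30.7979, 45.3326) (45.9571, 51.6413) (64.0608, 81) (30.9115, 81)]  |A|=756.5957
6. canonical 4-gon: [(30.7979, 45.3326) (45.9571, 51.6413) (64.0608, 81) (30.9115, 81)]
7. shoelace: 756.5957

Area of P4's cell: 756.5957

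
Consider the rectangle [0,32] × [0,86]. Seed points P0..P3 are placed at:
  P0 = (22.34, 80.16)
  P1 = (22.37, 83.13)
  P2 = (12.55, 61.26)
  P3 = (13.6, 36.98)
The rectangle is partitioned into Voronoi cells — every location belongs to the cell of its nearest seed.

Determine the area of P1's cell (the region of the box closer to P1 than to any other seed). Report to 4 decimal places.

Area of P1's cell: 137.3059

1. box [0,32]×[0,86]: [(0, 0) (32, 0) (32, 86) (0, 86)]
2. ⊥bis P1·P0 via (22.355,81.645): [(0, 81.8708) (32, 81.5476) (32, 86) (0, 86)]  |A|=137.3059
3. ⊥bis P1·P2 via (17.46,72.195): [(0, 81.8708) (32, 81.5476) (32, 86) (0, 86)]  |A|=137.3059
4. ⊥bis P1·P3 via (17.985,60.055): [(0, 81.8708) (32, 81.5476) (32, 86) (0, 86)]  |A|=137.3059
5. canonical 4-gon: [(0, 81.8708) (32, 81.5476) (32, 86) (0, 86)]
6. shoelace: 137.3059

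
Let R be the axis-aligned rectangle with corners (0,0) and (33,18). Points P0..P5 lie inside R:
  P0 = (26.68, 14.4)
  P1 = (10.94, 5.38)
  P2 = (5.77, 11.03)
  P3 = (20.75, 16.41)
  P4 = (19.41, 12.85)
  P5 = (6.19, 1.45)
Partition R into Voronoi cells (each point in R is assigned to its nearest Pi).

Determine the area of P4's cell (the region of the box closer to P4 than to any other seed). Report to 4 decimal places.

Area of P4's cell: 119.7920

1. box [0,33]×[0,18]: [(0, 0) (33, 0) (33, 18) (0, 18)]
2. ⊥bis P4·P0 via (23.045,13.625): [(0, 0) (25.9499, 0) (22.1122, 18) (0, 18)]  |A|=432.5593
3. ⊥bis P4·P1 via (15.175,9.115): [(23.2138, 0) (25.9499, 0) (22.1122, 18) (7.339, 18)]  |A|=157.5837
4. ⊥bis P4·P2 via (12.59,11.94): [(12.5733, 12.065) (23.2138, 0) (25.9499, 0) (22.1122, 18) (11.7814, 18)]  |A|=144.4008
5. ⊥bis P4·P3 via (20.08,14.63): [(11.816, 17.7406) (12.5733, 12.065) (23.2138, 0) (25.9499, 0) (23.0707, 13.5043)]  |A|=119.792
6. ⊥bis P4·P5 via (12.8,7.15): [(11.816, 17.7406) (12.5733, 12.065) (23.2138, 0) (25.9499, 0) (23.0707, 13.5043)]  |A|=119.792
7. canonical 5-gon: [(11.816, 17.7406) (12.5733, 12.065) (23.2138, 0) (25.9499, 0) (23.0707, 13.5043)]
8. shoelace: 119.792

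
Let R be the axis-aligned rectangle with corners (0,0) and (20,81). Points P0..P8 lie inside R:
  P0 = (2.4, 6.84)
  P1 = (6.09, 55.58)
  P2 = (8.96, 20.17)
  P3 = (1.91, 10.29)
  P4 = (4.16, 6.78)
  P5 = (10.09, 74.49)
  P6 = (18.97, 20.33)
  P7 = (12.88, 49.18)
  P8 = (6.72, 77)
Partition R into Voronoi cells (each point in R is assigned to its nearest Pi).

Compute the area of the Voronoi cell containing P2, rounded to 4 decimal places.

Area of P2's cell: 289.5813

1. box [0,20]×[0,81]: [(0, 0) (20, 0) (20, 81) (0, 81)]
2. ⊥bis P2·P0 via (5.68,13.505): [(0, 16.3003) (20, 6.4578) (20, 81) (0, 81)]  |A|=1392.4194
3. ⊥bis P2·P1 via (7.525,37.875): [(0, 37.2651) (0, 16.3003) (20, 6.4578) (20, 38.8861)]  |A|=533.9314
4. ⊥bis P2·P3 via (5.435,15.23): [(0, 37.2651) (0, 19.1082) (12.6804, 10.0599) (20, 6.4578) (20, 38.8861)]  |A|=516.1284
5. ⊥bis P2·P4 via (6.56,13.475): [(0, 37.2651) (0, 19.1082) (9.2417, 12.5137) (20, 8.6571) (20, 38.8861)]  |A|=501.5113
6. ⊥bis P2·P5 via (9.525,47.33): [(0, 37.2651) (0, 19.1082) (9.2417, 12.5137) (20, 8.6571) (20, 38.8861)]  |A|=501.5113
7. ⊥bis P2·P6 via (13.965,20.25): [(13.6753, 38.3735) (0, 37.2651) (0, 19.1082) (9.2417, 12.5137) (14.1166, 10.7661)]  |A|=325.1694
8. ⊥bis P2·P7 via (10.92,34.675): [(13.7405, 34.2939) (0, 36.1506) (0, 19.1082) (9.2417, 12.5137) (14.1166, 10.7661)]  |A|=289.5813
9. ⊥bis P2·P8 via (7.84,48.585): [(13.7405, 34.2939) (0, 36.1506) (0, 19.1082) (9.2417, 12.5137) (14.1166, 10.7661)]  |A|=289.5813
10. canonical 5-gon: [(13.7405, 34.2939) (0, 36.1506) (0, 19.1082) (9.2417, 12.5137) (14.1166, 10.7661)]
11. shoelace: 289.5813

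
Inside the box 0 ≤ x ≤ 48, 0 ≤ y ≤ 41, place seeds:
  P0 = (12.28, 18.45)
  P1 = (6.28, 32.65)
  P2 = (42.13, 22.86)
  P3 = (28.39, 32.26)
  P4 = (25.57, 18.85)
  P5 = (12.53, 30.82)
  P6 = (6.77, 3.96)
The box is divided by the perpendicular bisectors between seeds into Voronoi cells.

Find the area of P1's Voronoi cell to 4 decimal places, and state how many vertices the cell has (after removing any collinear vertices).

Area of P1's cell: 169.7826 (4 vertices)

1. box [0,48]×[0,41]: [(0, 0) (48, 0) (48, 41) (0, 41)]
2. ⊥bis P1·P0 via (9.28,25.55): [(0, 21.6289) (45.845, 41) (0, 41)]  |A|=444.0347
3. ⊥bis P1·P2 via (24.205,27.755): [(0, 21.6289) (25.4711, 32.3913) (27.822, 41) (0, 41)]  |A|=366.4573
4. ⊥bis P1·P3 via (17.335,32.455): [(0, 21.6289) (17.2728, 28.9272) (17.4857, 41) (0, 41)]  |A|=272.8471
5. ⊥bis P1·P4 via (15.925,25.75): [(0, 21.6289) (17.2728, 28.9272) (17.4857, 41) (0, 41)]  |A|=272.8471
6. ⊥bis P1·P5 via (9.405,31.735): [(0, 21.6289) (7.356, 24.737) (12.1178, 41) (0, 41)]  |A|=169.7826
7. ⊥bis P1·P6 via (6.525,18.305): [(0, 21.6289) (7.356, 24.737) (12.1178, 41) (0, 41)]  |A|=169.7826
8. canonical 4-gon: [(0, 21.6289) (7.356, 24.737) (12.1178, 41) (0, 41)]
9. shoelace: 169.7826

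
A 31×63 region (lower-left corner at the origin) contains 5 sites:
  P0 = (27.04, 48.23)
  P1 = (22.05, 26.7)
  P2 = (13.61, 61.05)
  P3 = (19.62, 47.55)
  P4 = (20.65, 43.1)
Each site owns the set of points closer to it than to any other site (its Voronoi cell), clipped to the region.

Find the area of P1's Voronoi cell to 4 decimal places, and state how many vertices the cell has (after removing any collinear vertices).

1. box [0,31]×[0,63]: [(0, 0) (31, 0) (31, 63) (0, 63)]
2. ⊥bis P1·P0 via (24.545,37.465): [(0, 43.1538) (0, 0) (31, 0) (31, 35.9689)]  |A|=1226.402
3. ⊥bis P1·P2 via (17.83,43.875): [(7.6647, 41.3773) (0, 39.4941) (0, 0) (31, 0) (31, 35.9689)]  |A|=1212.3766
4. ⊥bis P1·P3 via (20.835,37.125): [(24.2798, 37.5265) (0, 34.6967) (0, 0) (31, 0) (31, 35.9689)]  |A|=1123.7346
5. ⊥bis P1·P4 via (21.35,34.9): [(0, 33.0774) (0, 0) (31, 0) (31, 35.7238)]  |A|=1066.4189
6. canonical 4-gon: [(0, 33.0774) (0, 0) (31, 0) (31, 35.7238)]
7. shoelace: 1066.4189

Area of P1's cell: 1066.4189 (4 vertices)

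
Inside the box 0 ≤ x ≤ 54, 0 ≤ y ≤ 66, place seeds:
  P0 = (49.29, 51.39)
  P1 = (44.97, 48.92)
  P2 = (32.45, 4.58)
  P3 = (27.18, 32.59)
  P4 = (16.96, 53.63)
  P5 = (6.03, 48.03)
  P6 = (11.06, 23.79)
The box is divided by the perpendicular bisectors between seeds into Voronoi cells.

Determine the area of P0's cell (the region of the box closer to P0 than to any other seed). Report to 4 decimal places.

Area of P0's cell: 221.9026

1. box [0,54]×[0,66]: [(0, 0) (54, 0) (54, 66) (0, 66)]
2. ⊥bis P0·P1 via (47.13,50.155): [(54, 38.1395) (54, 66) (38.0705, 66)]  |A|=221.9026
3. ⊥bis P0·P2 via (40.87,27.985): [(54, 38.1395) (54, 66) (38.0705, 66)]  |A|=221.9026
4. ⊥bis P0·P3 via (38.235,41.99): [(54, 38.1395) (54, 66) (38.0705, 66)]  |A|=221.9026
5. ⊥bis P0·P4 via (33.125,52.51): [(54, 38.1395) (54, 66) (38.0705, 66)]  |A|=221.9026
6. ⊥bis P0·P5 via (27.66,49.71): [(54, 38.1395) (54, 66) (38.0705, 66)]  |A|=221.9026
7. ⊥bis P0·P6 via (30.175,37.59): [(54, 38.1395) (54, 66) (38.0705, 66)]  |A|=221.9026
8. canonical 3-gon: [(54, 38.1395) (54, 66) (38.0705, 66)]
9. shoelace: 221.9026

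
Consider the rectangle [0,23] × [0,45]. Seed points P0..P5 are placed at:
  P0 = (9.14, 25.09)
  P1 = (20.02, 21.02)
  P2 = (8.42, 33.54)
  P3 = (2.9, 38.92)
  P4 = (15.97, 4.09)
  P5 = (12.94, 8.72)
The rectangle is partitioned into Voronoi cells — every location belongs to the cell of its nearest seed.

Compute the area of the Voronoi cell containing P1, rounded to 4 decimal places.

Area of P1's cell: 153.0445

1. box [0,23]×[0,45]: [(0, 0) (23, 0) (23, 45) (0, 45)]
2. ⊥bis P1·P0 via (14.58,23.055): [(5.9556, 0) (23, 0) (23, 45) (22.7892, 45)]  |A|=388.2427
3. ⊥bis P1·P2 via (14.22,27.28): [(17.1898, 30.0316) (5.9556, 0) (23, 0) (23, 35.4148)]  |A|=358.8192
4. ⊥bis P1·P3 via (11.46,29.97): [(17.1898, 30.0316) (5.9556, 0) (23, 0) (23, 35.4148)]  |A|=358.8192
5. ⊥bis P1·P4 via (17.995,12.555): [(17.1898, 30.0316) (11.2553, 14.1673) (23, 11.3577) (23, 35.4148)]  |A|=171.386
6. ⊥bis P1·P5 via (16.48,14.87): [(17.1898, 30.0316) (12.3973, 17.2201) (22.2845, 11.5289) (23, 11.3577) (23, 35.4148)]  |A|=153.0445
7. canonical 5-gon: [(17.1898, 30.0316) (12.3973, 17.2201) (22.2845, 11.5289) (23, 11.3577) (23, 35.4148)]
8. shoelace: 153.0445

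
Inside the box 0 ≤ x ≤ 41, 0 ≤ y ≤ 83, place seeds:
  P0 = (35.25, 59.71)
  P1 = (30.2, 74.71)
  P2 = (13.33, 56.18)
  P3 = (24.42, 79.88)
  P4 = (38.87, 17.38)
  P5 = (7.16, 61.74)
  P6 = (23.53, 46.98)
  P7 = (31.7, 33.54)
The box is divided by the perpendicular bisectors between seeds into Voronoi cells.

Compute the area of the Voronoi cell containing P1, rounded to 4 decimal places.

1. box [0,41]×[0,83]: [(0, 0) (41, 0) (41, 83) (0, 83)]
2. ⊥bis P1·P0 via (32.725,67.21): [(0, 56.1926) (41, 69.9959) (41, 83) (0, 83)]  |A|=816.1358
3. ⊥bis P1·P2 via (21.765,65.445): [(23.3085, 64.0398) (41, 69.9959) (41, 83) (2.4826, 83)]  |A|=480.1802
4. ⊥bis P1·P3 via (27.31,77.295): [(18.9792, 67.9812) (23.3085, 64.0398) (41, 69.9959) (41, 83) (32.4129, 83)]  |A|=255.4222
5. ⊥bis P1·P4 via (34.535,46.045): [(18.9792, 67.9812) (23.3085, 64.0398) (41, 69.9959) (41, 83) (32.4129, 83)]  |A|=255.4222
6. ⊥bis P1·P5 via (18.68,68.225): [(18.9792, 67.9812) (23.3085, 64.0398) (41, 69.9959) (41, 83) (32.4129, 83)]  |A|=255.4222
7. ⊥bis P1·P6 via (26.865,60.845): [(18.9792, 67.9812) (23.3085, 64.0398) (41, 69.9959) (41, 83) (32.4129, 83)]  |A|=255.4222
8. ⊥bis P1·P7 via (30.95,54.125): [(18.9792, 67.9812) (23.3085, 64.0398) (41, 69.9959) (41, 83) (32.4129, 83)]  |A|=255.4222
9. canonical 5-gon: [(18.9792, 67.9812) (23.3085, 64.0398) (41, 69.9959) (41, 83) (32.4129, 83)]
10. shoelace: 255.4222

Area of P1's cell: 255.4222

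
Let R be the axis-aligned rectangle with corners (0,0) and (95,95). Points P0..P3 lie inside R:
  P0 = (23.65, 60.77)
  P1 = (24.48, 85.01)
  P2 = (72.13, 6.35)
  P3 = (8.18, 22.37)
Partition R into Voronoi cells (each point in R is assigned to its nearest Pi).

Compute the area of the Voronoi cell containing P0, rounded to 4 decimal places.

1. box [0,95]×[0,95]: [(0, 0) (95, 0) (95, 95) (0, 95)]
2. ⊥bis P0·P1 via (24.065,72.89): [(0, 73.714) (0, 0) (95, 0) (95, 70.4611)]  |A|=6848.3186
3. ⊥bis P0·P2 via (47.89,33.56): [(89.5229, 70.6487) (0, 73.714) (0, 0) (10.2181, 0)]  |A|=3660.4937
4. ⊥bis P0·P3 via (15.915,41.57): [(44.1244, 30.2054) (89.5229, 70.6487) (0, 73.714) (0, 47.9816)]  |A|=2447.5935
5. canonical 4-gon: [(44.1244, 30.2054) (89.5229, 70.6487) (0, 73.714) (0, 47.9816)]
6. shoelace: 2447.5935

Area of P0's cell: 2447.5935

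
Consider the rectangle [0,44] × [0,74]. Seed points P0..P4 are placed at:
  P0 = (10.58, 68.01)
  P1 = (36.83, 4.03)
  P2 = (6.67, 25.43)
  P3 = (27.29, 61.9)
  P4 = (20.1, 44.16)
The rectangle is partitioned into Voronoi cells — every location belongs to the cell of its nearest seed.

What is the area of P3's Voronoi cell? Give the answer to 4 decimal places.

Area of P3's cell: 605.5245

1. box [0,44]×[0,74]: [(0, 0) (44, 0) (44, 74) (0, 74)]
2. ⊥bis P3·P0 via (18.935,64.955): [(0, 13.1704) (0, 0) (44, 0) (44, 74) (22.2423, 74)]  |A|=2579.5051
3. ⊥bis P3·P1 via (32.06,32.965): [(5.6457, 28.6105) (44, 34.9333) (44, 74) (22.2423, 74)]  |A|=1242.973
4. ⊥bis P3·P2 via (16.98,43.665): [(12.1491, 46.3964) (35.0368, 33.4557) (44, 34.9333) (44, 74) (22.2423, 74)]  |A|=997.3546
5. ⊥bis P3·P4 via (23.695,53.03): [(15.7518, 56.2494) (44, 44.8004) (44, 74) (22.2423, 74)]  |A|=605.5245
6. canonical 4-gon: [(15.7518, 56.2494) (44, 44.8004) (44, 74) (22.2423, 74)]
7. shoelace: 605.5245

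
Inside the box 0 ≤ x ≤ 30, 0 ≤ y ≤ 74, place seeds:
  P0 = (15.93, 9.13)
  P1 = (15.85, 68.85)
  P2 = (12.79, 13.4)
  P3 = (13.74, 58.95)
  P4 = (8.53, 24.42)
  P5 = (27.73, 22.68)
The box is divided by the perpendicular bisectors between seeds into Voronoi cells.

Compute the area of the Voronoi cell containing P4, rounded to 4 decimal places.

1. box [0,30]×[0,74]: [(0, 0) (30, 0) (30, 74) (0, 74)]
2. ⊥bis P4·P0 via (12.23,16.775): [(0, 10.856) (30, 25.3753) (30, 74) (0, 74)]  |A|=1676.5316
3. ⊥bis P4·P1 via (12.19,46.635): [(0, 48.6433) (0, 10.856) (30, 25.3753) (30, 43.7007)]  |A|=841.6928
4. ⊥bis P4·P2 via (10.66,18.91): [(0, 48.6433) (0, 14.7892) (30, 26.3863) (30, 43.7007)]  |A|=767.5299
5. ⊥bis P4·P3 via (11.135,41.685): [(0, 43.3651) (0, 14.7892) (30, 26.3863) (30, 38.8386)]  |A|=615.4237
6. ⊥bis P4·P5 via (18.13,23.55): [(19.657, 40.3992) (0, 43.3651) (0, 14.7892) (17.9654, 21.7341)]  |A|=442.6475
7. canonical 4-gon: [(19.657, 40.3992) (0, 43.3651) (0, 14.7892) (17.9654, 21.7341)]
8. shoelace: 442.6475

Area of P4's cell: 442.6475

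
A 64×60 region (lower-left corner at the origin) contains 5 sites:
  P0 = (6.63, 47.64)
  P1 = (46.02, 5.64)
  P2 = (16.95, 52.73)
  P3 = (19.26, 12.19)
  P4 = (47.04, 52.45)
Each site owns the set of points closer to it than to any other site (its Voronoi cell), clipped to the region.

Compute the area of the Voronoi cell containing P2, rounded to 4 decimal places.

1. box [0,64]×[0,60]: [(0, 0) (64, 0) (64, 60) (0, 60)]
2. ⊥bis P2·P0 via (11.79,50.185): [(36.5421, 0) (64, 0) (64, 60) (6.9491, 60)]  |A|=2535.2648
3. ⊥bis P2·P1 via (31.485,29.185): [(24.327, 24.7662) (64, 49.2574) (64, 60) (6.9491, 60)]  |A|=1218.1563
4. ⊥bis P2·P3 via (18.105,32.46): [(20.4659, 32.5945) (38.6902, 33.633) (64, 49.2574) (64, 60) (6.9491, 60)]  |A|=1144.8185
5. ⊥bis P2·P4 via (31.995,52.59): [(20.4659, 32.5945) (31.815, 33.2412) (32.064, 60) (6.9491, 60)]  |A|=495.9052
6. canonical 4-gon: [(20.4659, 32.5945) (31.815, 33.2412) (32.064, 60) (6.9491, 60)]
7. shoelace: 495.9052

Area of P2's cell: 495.9052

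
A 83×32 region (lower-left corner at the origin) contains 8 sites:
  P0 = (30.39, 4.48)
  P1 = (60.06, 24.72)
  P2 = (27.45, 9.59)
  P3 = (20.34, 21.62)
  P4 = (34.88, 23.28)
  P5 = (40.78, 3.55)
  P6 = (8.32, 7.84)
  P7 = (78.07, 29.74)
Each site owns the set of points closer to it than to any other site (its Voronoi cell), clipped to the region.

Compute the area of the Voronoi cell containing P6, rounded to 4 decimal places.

Area of P6's cell: 350.4026

1. box [0,83]×[0,32]: [(0, 0) (83, 0) (83, 32) (0, 32)]
2. ⊥bis P6·P0 via (19.355,6.16): [(0, 0) (18.4172, 0) (23.289, 32) (0, 32)]  |A|=667.2982
3. ⊥bis P6·P1 via (34.19,16.28): [(0, 0) (18.4172, 0) (23.289, 32) (0, 32)]  |A|=667.2982
4. ⊥bis P6·P2 via (17.885,8.715): [(0, 0) (18.4172, 0) (18.5828, 1.0875) (15.7549, 32) (0, 32)]  |A|=550.8502
5. ⊥bis P6·P3 via (14.33,14.73): [(0, 27.2298) (0, 0) (18.4172, 0) (18.5828, 1.0875) (17.5953, 11.8817)]  |A|=350.4026
6. ⊥bis P6·P4 via (21.6,15.56): [(0, 27.2298) (0, 0) (18.4172, 0) (18.5828, 1.0875) (17.5953, 11.8817)]  |A|=350.4026
7. ⊥bis P6·P5 via (24.55,5.695): [(0, 27.2298) (0, 0) (18.4172, 0) (18.5828, 1.0875) (17.5953, 11.8817)]  |A|=350.4026
8. ⊥bis P6·P7 via (43.195,18.79): [(0, 27.2298) (0, 0) (18.4172, 0) (18.5828, 1.0875) (17.5953, 11.8817)]  |A|=350.4026
9. canonical 5-gon: [(0, 27.2298) (0, 0) (18.4172, 0) (18.5828, 1.0875) (17.5953, 11.8817)]
10. shoelace: 350.4026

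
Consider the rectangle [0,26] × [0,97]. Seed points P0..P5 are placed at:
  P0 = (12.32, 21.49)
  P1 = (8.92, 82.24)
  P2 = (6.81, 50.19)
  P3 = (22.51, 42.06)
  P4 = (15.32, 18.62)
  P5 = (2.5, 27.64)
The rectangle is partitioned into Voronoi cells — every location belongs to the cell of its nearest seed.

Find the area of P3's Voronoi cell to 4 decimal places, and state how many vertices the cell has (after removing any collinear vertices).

Area of P3's cell: 330.1098 (6 vertices)

1. box [0,26]×[0,97]: [(0, 0) (26, 0) (26, 97) (0, 97)]
2. ⊥bis P3·P0 via (17.415,31.775): [(0, 40.4021) (26, 27.5221) (26, 97) (0, 97)]  |A|=1638.9851
3. ⊥bis P3·P1 via (15.715,62.15): [(0, 56.8347) (0, 40.4021) (26, 27.5221) (26, 65.6287)]  |A|=709.0096
4. ⊥bis P3·P2 via (14.66,46.125): [(24.4963, 65.1201) (9.3086, 35.7908) (26, 27.5221) (26, 65.6287)]  |A|=336.215
5. ⊥bis P3·P4 via (18.915,30.34): [(24.4963, 65.1201) (9.3086, 35.7908) (22.583, 29.2149) (26, 28.1667) (26, 65.6287)]  |A|=335.1137
6. ⊥bis P3·P5 via (12.505,34.85): [(24.4963, 65.1201) (10.3616, 37.8243) (13.2253, 33.8505) (22.583, 29.2149) (26, 28.1667) (26, 65.6287)]  |A|=330.1098
7. canonical 6-gon: [(24.4963, 65.1201) (10.3616, 37.8243) (13.2253, 33.8505) (22.583, 29.2149) (26, 28.1667) (26, 65.6287)]
8. shoelace: 330.1098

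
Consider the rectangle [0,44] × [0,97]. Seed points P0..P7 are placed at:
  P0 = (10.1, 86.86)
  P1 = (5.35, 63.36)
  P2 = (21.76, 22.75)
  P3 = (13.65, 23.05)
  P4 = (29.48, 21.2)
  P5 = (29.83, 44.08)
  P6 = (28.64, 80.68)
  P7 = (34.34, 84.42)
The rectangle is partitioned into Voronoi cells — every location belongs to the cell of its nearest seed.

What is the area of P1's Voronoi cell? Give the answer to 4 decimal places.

1. box [0,44]×[0,97]: [(0, 0) (44, 0) (44, 97) (0, 97)]
2. ⊥bis P1·P0 via (7.725,75.11): [(0, 76.6714) (0, 0) (44, 0) (44, 67.7778)]  |A|=3177.8836
3. ⊥bis P1·P2 via (13.555,43.055): [(0, 76.6714) (0, 37.5776) (44, 55.3574) (44, 67.7778)]  |A|=1133.3127
4. ⊥bis P1·P3 via (9.5,43.205): [(0, 76.6714) (0, 41.2489) (18.5248, 45.0633) (44, 55.3574) (44, 67.7778)]  |A|=1099.3074
5. ⊥bis P1·P4 via (17.415,42.28): [(0, 76.6714) (0, 41.2489) (18.5248, 45.0633) (31.2914, 50.222) (44, 57.4958) (44, 67.7778)]  |A|=1085.72
6. ⊥bis P1·P5 via (17.59,53.72): [(30.7681, 70.4524) (0, 76.6714) (0, 41.2489) (9.2715, 43.158)]  |A|=650.9532
7. ⊥bis P1·P6 via (16.995,72.02): [(24.2837, 62.219) (15.9305, 73.4514) (0, 76.6714) (0, 41.2489) (9.2715, 43.158)]  |A|=580.148
8. ⊥bis P1·P7 via (19.845,73.89): [(24.2837, 62.219) (15.9305, 73.4514) (0, 76.6714) (0, 41.2489) (9.2715, 43.158)]  |A|=580.148
9. canonical 5-gon: [(24.2837, 62.219) (15.9305, 73.4514) (0, 76.6714) (0, 41.2489) (9.2715, 43.158)]
10. shoelace: 580.148

Area of P1's cell: 580.1480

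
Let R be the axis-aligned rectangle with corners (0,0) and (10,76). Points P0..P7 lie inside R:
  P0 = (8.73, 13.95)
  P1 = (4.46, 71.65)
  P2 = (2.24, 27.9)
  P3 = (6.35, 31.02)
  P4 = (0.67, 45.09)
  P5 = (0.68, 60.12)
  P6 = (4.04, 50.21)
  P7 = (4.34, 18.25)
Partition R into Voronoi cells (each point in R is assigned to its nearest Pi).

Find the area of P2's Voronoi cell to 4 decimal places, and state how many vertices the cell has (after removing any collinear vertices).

Area of P2's cell: 53.0276 (3 vertices)

1. box [0,10]×[0,76]: [(0, 0) (10, 0) (10, 76) (0, 76)]
2. ⊥bis P2·P0 via (5.485,20.925): [(0, 18.3732) (10, 23.0255) (10, 76) (0, 76)]  |A|=553.0064
3. ⊥bis P2·P1 via (3.35,49.775): [(0, 49.945) (0, 18.3732) (10, 23.0255) (10, 49.4376)]  |A|=289.9191
4. ⊥bis P2·P3 via (4.295,29.46): [(0, 35.1178) (0, 18.3732) (9.3937, 22.7435)]  |A|=78.647
5. ⊥bis P2·P4 via (1.455,36.495): [(0, 35.1178) (0, 18.3732) (9.3937, 22.7435)]  |A|=78.647
6. ⊥bis P2·P5 via (1.46,44.01): [(0, 35.1178) (0, 18.3732) (9.3937, 22.7435)]  |A|=78.647
7. ⊥bis P2·P6 via (3.14,39.055): [(0, 35.1178) (0, 18.3732) (9.3937, 22.7435)]  |A|=78.647
8. ⊥bis P2·P7 via (3.29,23.075): [(8.3123, 24.1679) (0, 35.1178) (0, 22.359)]  |A|=53.0276
9. canonical 3-gon: [(8.3123, 24.1679) (0, 35.1178) (0, 22.359)]
10. shoelace: 53.0276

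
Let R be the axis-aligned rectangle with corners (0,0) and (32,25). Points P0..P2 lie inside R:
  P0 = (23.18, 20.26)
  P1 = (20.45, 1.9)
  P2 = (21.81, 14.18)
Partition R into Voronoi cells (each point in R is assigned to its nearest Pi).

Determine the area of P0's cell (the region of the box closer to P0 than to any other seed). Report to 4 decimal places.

Area of P0's cell: 202.1276

1. box [0,32]×[0,25]: [(0, 0) (32, 0) (32, 25) (0, 25)]
2. ⊥bis P0·P1 via (21.815,11.08): [(0, 14.3237) (32, 9.5656) (32, 25) (0, 25)]  |A|=417.7712
3. ⊥bis P0·P2 via (22.495,17.22): [(0, 22.2888) (32, 15.0782) (32, 25) (0, 25)]  |A|=202.1276
4. canonical 4-gon: [(0, 22.2888) (32, 15.0782) (32, 25) (0, 25)]
5. shoelace: 202.1276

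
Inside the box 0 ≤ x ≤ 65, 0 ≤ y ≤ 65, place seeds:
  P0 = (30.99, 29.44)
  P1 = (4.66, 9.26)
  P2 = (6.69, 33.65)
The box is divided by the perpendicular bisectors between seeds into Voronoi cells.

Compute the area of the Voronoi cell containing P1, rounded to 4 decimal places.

1. box [0,65]×[0,65]: [(0, 0) (65, 0) (65, 65) (0, 65)]
2. ⊥bis P1·P0 via (17.825,19.35): [(0, 42.6073) (0, 0) (32.6553, 0)]  |A|=695.678
3. ⊥bis P1·P2 via (5.675,21.455): [(16.9296, 20.5183) (0, 21.9273) (0, 0) (32.6553, 0)]  |A|=520.6262
4. canonical 4-gon: [(16.9296, 20.5183) (0, 21.9273) (0, 0) (32.6553, 0)]
5. shoelace: 520.6262

Area of P1's cell: 520.6262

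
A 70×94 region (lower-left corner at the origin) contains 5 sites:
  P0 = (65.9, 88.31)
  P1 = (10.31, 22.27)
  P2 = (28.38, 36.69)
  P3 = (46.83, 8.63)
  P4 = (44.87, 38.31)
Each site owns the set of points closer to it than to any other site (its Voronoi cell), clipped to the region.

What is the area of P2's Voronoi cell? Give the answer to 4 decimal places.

Area of P2's cell: 1826.1368

1. box [0,70]×[0,94]: [(0, 0) (70, 0) (70, 94) (0, 94)]
2. ⊥bis P2·P0 via (47.14,62.5): [(0, 0) (70, 0) (70, 45.8842) (3.8023, 94) (0, 94)]  |A|=4987.4229
3. ⊥bis P2·P1 via (19.345,29.48): [(0, 53.7216) (42.8703, 0) (70, 0) (70, 45.8842) (3.8023, 94) (0, 94)]  |A|=3835.8928
4. ⊥bis P2·P3 via (37.605,22.66): [(0, 53.7216) (29.1984, 17.1325) (70, 43.9603) (70, 45.8842) (3.8023, 94) (0, 94)]  |A|=2706.6666
5. ⊥bis P2·P4 via (36.625,37.5): [(0, 53.7216) (29.1984, 17.1325) (38.0539, 22.9552) (33.1715, 72.653) (3.8023, 94) (0, 94)]  |A|=1826.1368
6. canonical 6-gon: [(0, 53.7216) (29.1984, 17.1325) (38.0539, 22.9552) (33.1715, 72.653) (3.8023, 94) (0, 94)]
7. shoelace: 1826.1368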